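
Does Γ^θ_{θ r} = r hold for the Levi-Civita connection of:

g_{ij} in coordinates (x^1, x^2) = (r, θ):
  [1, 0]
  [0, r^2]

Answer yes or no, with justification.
Γ^θ_{θ r} = (1/2) g^{θθ} (∂_θ g_{θr} + ∂_r g_{θθ} - ∂_θ g_{θr}) = (1/2)(1/r^2)((0) + (2*r) - (0)) = 1/r
This differs from the proposed value r.
No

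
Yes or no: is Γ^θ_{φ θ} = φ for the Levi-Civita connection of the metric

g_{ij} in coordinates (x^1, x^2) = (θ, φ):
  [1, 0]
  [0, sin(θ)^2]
Γ^θ_{φ θ} = (1/2) g^{θθ} (∂_φ g_{θθ} + ∂_θ g_{θφ} - ∂_θ g_{φθ}) = (1/2)(1)((0) + (0) - (0)) = 0
This differs from the proposed value φ.
No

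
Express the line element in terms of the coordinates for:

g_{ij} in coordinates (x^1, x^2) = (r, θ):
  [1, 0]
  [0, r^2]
ds^2 = g_{ij} dx^i dx^j; only the non-zero components contribute.
ds^2 = dr^2 + r^2 dθ^2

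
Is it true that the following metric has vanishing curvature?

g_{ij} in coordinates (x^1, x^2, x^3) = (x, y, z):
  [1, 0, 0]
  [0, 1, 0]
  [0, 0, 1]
All metric components are constant, so every Christoffel symbol vanishes and R^i_{jkl} = 0.
Yes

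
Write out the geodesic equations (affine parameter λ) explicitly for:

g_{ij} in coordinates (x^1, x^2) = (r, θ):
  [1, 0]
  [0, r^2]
Geodesic equation: d^2x^k/dλ^2 + Γ^k_{ij} (dx^i/dλ)(dx^j/dλ) = 0.
Non-zero Christoffel symbols:
Γ^r_{θ θ} = -r
Γ^θ_{r θ} = 1/r
Substituting (the symmetric pair Γ^k_{ij}, Γ^k_{ji} combines into a factor 2):
d^2r/dλ^2 - r (dθ/dλ)^2 = 0
d^2θ/dλ^2 + (2/r) (dr/dλ)(dθ/dλ) = 0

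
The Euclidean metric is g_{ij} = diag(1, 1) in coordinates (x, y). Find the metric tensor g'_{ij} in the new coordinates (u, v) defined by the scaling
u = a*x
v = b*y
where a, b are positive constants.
Invert the transformation: x = u/a, y = v/b
g'_{ij} = (∂x^k/∂x'^i)(∂x^l/∂x'^j) g_{kl}; with g_{kl} = δ_{kl} this is Σ_k (∂x^k/∂x'^i)(∂x^k/∂x'^j).
Jacobian: ∂x/∂u = 1/a, ∂x/∂v = 0, ∂y/∂u = 0, ∂y/∂v = 1/b
g'_{uu} = (1/a)(1/a) + (0)(0) = 1/a^2
g'_{uv} = (1/a)(0) + (0)(1/b) = 0
g'_{vv} = (0)(0) + (1/b)(1/b) = 1/b^2
g'_{ij} = diag(1/a^2, 1/b^2)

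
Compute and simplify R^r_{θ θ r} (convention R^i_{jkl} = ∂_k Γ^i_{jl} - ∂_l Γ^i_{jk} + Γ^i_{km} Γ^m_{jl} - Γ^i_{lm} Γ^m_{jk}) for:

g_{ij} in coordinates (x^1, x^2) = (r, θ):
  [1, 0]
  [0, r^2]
Non-zero Christoffel symbols (Γ^k_{ij} = Γ^k_{ji}):
Γ^r_{θ θ} = -r
Γ^θ_{r θ} = 1/r
R^r_{θ θ r} = ∂_θ Γ^r_{θ r} - ∂_r Γ^r_{θ θ} + Γ^r_{θ m} Γ^m_{θ r} - Γ^r_{r m} Γ^m_{θ θ}
  = (0) - (-1) + (-1) - (0) = 0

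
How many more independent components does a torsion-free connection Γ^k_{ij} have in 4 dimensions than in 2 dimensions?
Independent components in n dimensions: n × n(n+1)/2 = n^2(n+1)/2.
4D: 4 × 10 = 40
2D: 2 × 3 = 6
Difference = 40 - 6 = 34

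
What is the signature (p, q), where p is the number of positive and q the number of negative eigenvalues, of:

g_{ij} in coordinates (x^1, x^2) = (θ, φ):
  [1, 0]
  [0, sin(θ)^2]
The metric is diagonal, so its eigenvalues are the diagonal entries: 1, sin(θ)^2 (at a generic point, where coordinate-dependent entries are positive).
2 positive, 0 negative.
(2, 0) - Riemannian (positive definite)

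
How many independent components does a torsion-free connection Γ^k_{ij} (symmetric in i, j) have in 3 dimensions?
Γ^k_{ij} has n choices for the upper index and n(n+1)/2 independent symmetric lower index pairs.
Total = 3 × 3×4/2 = 3 × 6 = 18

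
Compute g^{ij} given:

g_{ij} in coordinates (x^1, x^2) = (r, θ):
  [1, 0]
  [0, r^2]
The metric is diagonal, so g^{ij} is diagonal with entries 1/g_{ii}: diag(1, 1/(r^2)).
g^{ij}:
  [1, 0]
  [0, 1/r^2]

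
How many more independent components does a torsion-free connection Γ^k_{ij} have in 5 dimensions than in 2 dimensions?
Independent components in n dimensions: n × n(n+1)/2 = n^2(n+1)/2.
5D: 5 × 15 = 75
2D: 2 × 3 = 6
Difference = 75 - 6 = 69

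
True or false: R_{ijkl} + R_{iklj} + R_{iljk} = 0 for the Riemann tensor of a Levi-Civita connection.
This is the first (algebraic) Bianchi identity.
True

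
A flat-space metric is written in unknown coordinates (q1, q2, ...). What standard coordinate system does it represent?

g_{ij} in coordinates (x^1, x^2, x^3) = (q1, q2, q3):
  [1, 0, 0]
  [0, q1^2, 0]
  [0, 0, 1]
The line element ds^2 = dq1^2 + q1^2 dq2^2 + dq3^2 is dr^2 + r^2 dθ^2 + dz^2 with q1 = r, q2 = θ, q3 = z.
cylindrical coordinates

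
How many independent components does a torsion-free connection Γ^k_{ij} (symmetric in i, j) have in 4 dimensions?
Γ^k_{ij} has n choices for the upper index and n(n+1)/2 independent symmetric lower index pairs.
Total = 4 × 4×5/2 = 4 × 10 = 40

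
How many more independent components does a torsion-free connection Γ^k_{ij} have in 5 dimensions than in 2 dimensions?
Independent components in n dimensions: n × n(n+1)/2 = n^2(n+1)/2.
5D: 5 × 15 = 75
2D: 2 × 3 = 6
Difference = 75 - 6 = 69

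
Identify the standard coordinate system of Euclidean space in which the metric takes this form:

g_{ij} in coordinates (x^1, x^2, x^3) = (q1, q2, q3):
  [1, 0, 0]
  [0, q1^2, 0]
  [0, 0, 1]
The line element ds^2 = dq1^2 + q1^2 dq2^2 + dq3^2 is dr^2 + r^2 dθ^2 + dz^2 with q1 = r, q2 = θ, q3 = z.
cylindrical coordinates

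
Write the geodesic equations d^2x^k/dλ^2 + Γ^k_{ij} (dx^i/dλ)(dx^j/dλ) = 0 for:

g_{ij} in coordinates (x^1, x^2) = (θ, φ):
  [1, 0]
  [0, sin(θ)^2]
Geodesic equation: d^2x^k/dλ^2 + Γ^k_{ij} (dx^i/dλ)(dx^j/dλ) = 0.
Non-zero Christoffel symbols:
Γ^θ_{φ φ} = -sin(2*θ)/2
Γ^φ_{θ φ} = 1/tan(θ)
Substituting (the symmetric pair Γ^k_{ij}, Γ^k_{ji} combines into a factor 2):
d^2θ/dλ^2 - (sin(2*θ)/2) (dφ/dλ)^2 = 0
d^2φ/dλ^2 + (2/tan(θ)) (dθ/dλ)(dφ/dλ) = 0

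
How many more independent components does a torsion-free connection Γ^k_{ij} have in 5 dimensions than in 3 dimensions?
Independent components in n dimensions: n × n(n+1)/2 = n^2(n+1)/2.
5D: 5 × 15 = 75
3D: 3 × 6 = 18
Difference = 75 - 18 = 57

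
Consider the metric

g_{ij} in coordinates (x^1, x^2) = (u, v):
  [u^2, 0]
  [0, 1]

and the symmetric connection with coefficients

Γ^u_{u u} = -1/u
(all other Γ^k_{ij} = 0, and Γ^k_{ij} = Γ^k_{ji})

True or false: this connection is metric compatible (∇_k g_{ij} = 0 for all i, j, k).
Using ∇_k g_{ij} = ∂_k g_{ij} - Γ^m_{ki} g_{mj} - Γ^m_{kj} g_{im}:
∇_u g_{uu} = (2*u) - (-u) - (-u) = 4*u ≠ 0
So the connection is not metric compatible (it is not the Levi-Civita connection).
False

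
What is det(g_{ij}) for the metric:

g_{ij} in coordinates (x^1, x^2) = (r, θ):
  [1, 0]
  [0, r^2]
For a 2×2 metric: det(g) = g_{11}·g_{22} - g_{12}·g_{21}
= (1)·(r^2) - (0)·(0)
= r^2 - 0
det(g) = r^2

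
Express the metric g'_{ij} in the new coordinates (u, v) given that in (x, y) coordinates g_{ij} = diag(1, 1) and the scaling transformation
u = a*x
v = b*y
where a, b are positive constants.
Invert the transformation: x = u/a, y = v/b
g'_{ij} = (∂x^k/∂x'^i)(∂x^l/∂x'^j) g_{kl}; with g_{kl} = δ_{kl} this is Σ_k (∂x^k/∂x'^i)(∂x^k/∂x'^j).
Jacobian: ∂x/∂u = 1/a, ∂x/∂v = 0, ∂y/∂u = 0, ∂y/∂v = 1/b
g'_{uu} = (1/a)(1/a) + (0)(0) = 1/a^2
g'_{uv} = (1/a)(0) + (0)(1/b) = 0
g'_{vv} = (0)(0) + (1/b)(1/b) = 1/b^2
g'_{ij} = diag(1/a^2, 1/b^2)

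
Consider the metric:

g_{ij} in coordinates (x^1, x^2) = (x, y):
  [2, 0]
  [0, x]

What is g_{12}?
With x^1 = x, x^2 = y, g_{12} = g_{xy} is the row-1, column-2 entry of the matrix.
g_{12} = 0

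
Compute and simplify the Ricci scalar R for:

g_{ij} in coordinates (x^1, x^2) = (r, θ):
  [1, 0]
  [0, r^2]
Non-zero Christoffel symbols (Γ^k_{ij} = Γ^k_{ji}):
Γ^r_{θ θ} = -r
Γ^θ_{r θ} = 1/r
Ricci tensor (R_{ij} = R^k_{ikj}): R_{rr} = 0, R_{rθ} = 0, R_{θθ} = 0
Inverse metric: g^{rr} = 1, g^{θθ} = 1/r^2
R = g^{ij} R_{ij} = (1)(0) + (1/r^2)(0) = 0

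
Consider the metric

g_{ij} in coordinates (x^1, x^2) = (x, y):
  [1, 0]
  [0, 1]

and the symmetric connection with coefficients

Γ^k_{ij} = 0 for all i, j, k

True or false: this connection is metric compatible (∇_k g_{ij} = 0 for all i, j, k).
Using ∇_k g_{ij} = ∂_k g_{ij} - Γ^m_{ki} g_{mj} - Γ^m_{kj} g_{im}:
e.g. ∇_y g_{xy} = (0) - (0) - (0) = 0
Every component ∇_k g_{ij} vanishes: the connection is metric compatible.
True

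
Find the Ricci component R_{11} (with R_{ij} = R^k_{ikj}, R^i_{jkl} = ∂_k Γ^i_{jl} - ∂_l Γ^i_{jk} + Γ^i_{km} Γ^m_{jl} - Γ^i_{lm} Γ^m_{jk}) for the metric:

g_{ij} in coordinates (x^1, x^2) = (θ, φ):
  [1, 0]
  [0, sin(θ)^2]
Non-zero Christoffel symbols (Γ^k_{ij} = Γ^k_{ji}):
Γ^θ_{φ φ} = -sin(2*θ)/2
Γ^φ_{θ φ} = 1/tan(θ)
R^θ_{θ θ θ} = 0 (a repeated index in an antisymmetric pair)
R^φ_{θ φ θ} = ∂_φ Γ^φ_{θ θ} - ∂_θ Γ^φ_{θ φ} + Γ^φ_{φ m} Γ^m_{θ θ} - Γ^φ_{θ m} Γ^m_{θ φ}
  = (0) - (-1/sin(θ)^2) + (0) - (1/tan(θ)^2) = 1
R_{θθ} = R^θ_{θ θ θ} + R^φ_{θ φ θ} = (0) + (1) = 1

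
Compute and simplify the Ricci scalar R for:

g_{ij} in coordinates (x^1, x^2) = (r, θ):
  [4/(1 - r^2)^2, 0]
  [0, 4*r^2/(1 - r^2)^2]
Non-zero Christoffel symbols (Γ^k_{ij} = Γ^k_{ji}):
Γ^r_{r r} = 2*r/(1 - r^2)
Γ^r_{θ θ} = (r^3 + r)/(r^2 - 1)
Γ^θ_{r θ} = (-r^2 - 1)/(r^3 - r)
Ricci tensor (R_{ij} = R^k_{ikj}): R_{rr} = -4/(r^2 - 1)^2, R_{rθ} = 0, R_{θθ} = -4*r^2/(r^2 - 1)^2
Inverse metric: g^{rr} = (1 - r^2)^2/4, g^{θθ} = (1 - r^2)^2/(4*r^2)
R = g^{ij} R_{ij} = ((1 - r^2)^2/4)(-4/(r^2 - 1)^2) + ((1 - r^2)^2/(4*r^2))(-4*r^2/(r^2 - 1)^2) = -2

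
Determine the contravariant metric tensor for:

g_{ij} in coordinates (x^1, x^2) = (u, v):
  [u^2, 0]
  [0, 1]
The metric is diagonal, so g^{ij} is diagonal with entries 1/g_{ii}: diag(1/(u^2), 1).
g^{ij}:
  [1/u^2, 0]
  [0, 1]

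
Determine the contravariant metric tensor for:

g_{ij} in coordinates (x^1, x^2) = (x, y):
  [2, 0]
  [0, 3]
The metric is diagonal, so g^{ij} is diagonal with entries 1/g_{ii}: diag(1/2, 1/3).
g^{ij}:
  [1/2, 0]
  [0, 1/3]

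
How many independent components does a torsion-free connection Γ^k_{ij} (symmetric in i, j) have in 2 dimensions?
Γ^k_{ij} has n choices for the upper index and n(n+1)/2 independent symmetric lower index pairs.
Total = 2 × 2×3/2 = 2 × 3 = 6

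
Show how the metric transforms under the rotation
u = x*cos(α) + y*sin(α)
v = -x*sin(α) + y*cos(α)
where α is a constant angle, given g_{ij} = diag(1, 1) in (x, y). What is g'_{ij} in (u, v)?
Invert the transformation: x = u*cos(α) - v*sin(α), y = u*sin(α) + v*cos(α)
g'_{ij} = (∂x^k/∂x'^i)(∂x^l/∂x'^j) g_{kl}; with g_{kl} = δ_{kl} this is Σ_k (∂x^k/∂x'^i)(∂x^k/∂x'^j).
Jacobian: ∂x/∂u = cos(α), ∂x/∂v = -sin(α), ∂y/∂u = sin(α), ∂y/∂v = cos(α)
g'_{uu} = (cos(α))(cos(α)) + (sin(α))(sin(α)) = 1
g'_{uv} = (cos(α))(-sin(α)) + (sin(α))(cos(α)) = 0
g'_{vv} = (-sin(α))(-sin(α)) + (cos(α))(cos(α)) = 1
g'_{ij} = diag(1, 1)
The Euclidean metric is invariant under rotations.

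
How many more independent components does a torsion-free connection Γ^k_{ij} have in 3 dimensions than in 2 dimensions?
Independent components in n dimensions: n × n(n+1)/2 = n^2(n+1)/2.
3D: 3 × 6 = 18
2D: 2 × 3 = 6
Difference = 18 - 6 = 12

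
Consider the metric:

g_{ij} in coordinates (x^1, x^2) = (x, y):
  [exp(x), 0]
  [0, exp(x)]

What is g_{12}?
With x^1 = x, x^2 = y, g_{12} = g_{xy} is the row-1, column-2 entry of the matrix.
g_{12} = 0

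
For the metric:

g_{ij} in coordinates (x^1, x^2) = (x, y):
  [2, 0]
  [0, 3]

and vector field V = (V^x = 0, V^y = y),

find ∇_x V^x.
All Christoffel symbols are zero.
∇_x V^x = ∂_x V^x + Γ^x_{x j} V^j
  = (0) + (0)(0) + (0)(y)
  = 0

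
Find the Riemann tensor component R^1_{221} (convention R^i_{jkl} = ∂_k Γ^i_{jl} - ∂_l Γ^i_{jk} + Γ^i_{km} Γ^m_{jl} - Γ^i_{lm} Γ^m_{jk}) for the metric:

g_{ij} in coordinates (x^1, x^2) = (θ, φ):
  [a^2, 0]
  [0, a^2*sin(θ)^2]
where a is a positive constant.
Non-zero Christoffel symbols (Γ^k_{ij} = Γ^k_{ji}):
Γ^θ_{φ φ} = -sin(2*θ)/2
Γ^φ_{θ φ} = 1/tan(θ)
R^θ_{φ φ θ} = ∂_φ Γ^θ_{φ θ} - ∂_θ Γ^θ_{φ φ} + Γ^θ_{φ m} Γ^m_{φ θ} - Γ^θ_{θ m} Γ^m_{φ φ}
  = (0) - (-cos(2*θ)) + (-cos(θ)^2) - (0) = -sin(θ)^2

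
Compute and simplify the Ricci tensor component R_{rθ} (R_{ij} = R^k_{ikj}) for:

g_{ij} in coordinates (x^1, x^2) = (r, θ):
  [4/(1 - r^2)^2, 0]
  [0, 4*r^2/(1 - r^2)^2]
Non-zero Christoffel symbols (Γ^k_{ij} = Γ^k_{ji}):
Γ^r_{r r} = 2*r/(1 - r^2)
Γ^r_{θ θ} = (r^3 + r)/(r^2 - 1)
Γ^θ_{r θ} = (-r^2 - 1)/(r^3 - r)
R^r_{r r θ} = 0 (a repeated index in an antisymmetric pair)
R^θ_{r θ θ} = 0 (a repeated index in an antisymmetric pair)
R_{rθ} = R^r_{r r θ} + R^θ_{r θ θ} = (0) + (0) = 0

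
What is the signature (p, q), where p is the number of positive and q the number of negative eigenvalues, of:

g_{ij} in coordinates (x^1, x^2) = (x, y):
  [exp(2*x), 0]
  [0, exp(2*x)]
The metric is diagonal, so its eigenvalues are the diagonal entries: exp(2*x), exp(2*x) (at a generic point, where coordinate-dependent entries are positive).
2 positive, 0 negative.
(2, 0) - Riemannian (positive definite)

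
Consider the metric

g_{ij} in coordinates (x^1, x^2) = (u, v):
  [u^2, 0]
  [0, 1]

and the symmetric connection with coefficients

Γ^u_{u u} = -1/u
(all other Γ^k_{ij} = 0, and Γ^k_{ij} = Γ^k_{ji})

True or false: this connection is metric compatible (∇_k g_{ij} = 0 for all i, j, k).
Using ∇_k g_{ij} = ∂_k g_{ij} - Γ^m_{ki} g_{mj} - Γ^m_{kj} g_{im}:
∇_u g_{uu} = (2*u) - (-u) - (-u) = 4*u ≠ 0
So the connection is not metric compatible (it is not the Levi-Civita connection).
False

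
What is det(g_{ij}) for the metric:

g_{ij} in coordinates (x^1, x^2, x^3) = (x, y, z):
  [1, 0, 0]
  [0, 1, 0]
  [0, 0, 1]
Diagonal metric: det(g) = g_{11}·g_{22}·g_{33}
= (1)·(1)·(1)
det(g) = 1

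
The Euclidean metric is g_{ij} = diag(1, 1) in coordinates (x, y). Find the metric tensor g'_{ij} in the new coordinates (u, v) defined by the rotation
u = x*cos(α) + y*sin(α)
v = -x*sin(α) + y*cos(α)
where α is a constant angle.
Invert the transformation: x = u*cos(α) - v*sin(α), y = u*sin(α) + v*cos(α)
g'_{ij} = (∂x^k/∂x'^i)(∂x^l/∂x'^j) g_{kl}; with g_{kl} = δ_{kl} this is Σ_k (∂x^k/∂x'^i)(∂x^k/∂x'^j).
Jacobian: ∂x/∂u = cos(α), ∂x/∂v = -sin(α), ∂y/∂u = sin(α), ∂y/∂v = cos(α)
g'_{uu} = (cos(α))(cos(α)) + (sin(α))(sin(α)) = 1
g'_{uv} = (cos(α))(-sin(α)) + (sin(α))(cos(α)) = 0
g'_{vv} = (-sin(α))(-sin(α)) + (cos(α))(cos(α)) = 1
g'_{ij} = diag(1, 1)
The Euclidean metric is invariant under rotations.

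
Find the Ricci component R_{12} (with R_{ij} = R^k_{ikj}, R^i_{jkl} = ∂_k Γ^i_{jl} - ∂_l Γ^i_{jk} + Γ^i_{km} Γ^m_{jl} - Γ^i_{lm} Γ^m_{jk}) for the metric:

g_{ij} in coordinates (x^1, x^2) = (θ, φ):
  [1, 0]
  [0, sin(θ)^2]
Non-zero Christoffel symbols (Γ^k_{ij} = Γ^k_{ji}):
Γ^θ_{φ φ} = -sin(2*θ)/2
Γ^φ_{θ φ} = 1/tan(θ)
R^θ_{θ θ φ} = 0 (a repeated index in an antisymmetric pair)
R^φ_{θ φ φ} = 0 (a repeated index in an antisymmetric pair)
R_{θφ} = R^θ_{θ θ φ} + R^φ_{θ φ φ} = (0) + (0) = 0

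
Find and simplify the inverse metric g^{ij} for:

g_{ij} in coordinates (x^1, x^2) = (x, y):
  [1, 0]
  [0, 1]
The metric is diagonal, so g^{ij} is diagonal with entries 1/g_{ii}: diag(1, 1).
g^{ij}:
  [1, 0]
  [0, 1]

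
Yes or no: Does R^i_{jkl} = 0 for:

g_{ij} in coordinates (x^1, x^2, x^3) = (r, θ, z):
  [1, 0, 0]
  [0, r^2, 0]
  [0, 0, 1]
Non-zero Christoffel symbols:
Γ^r_{θ θ} = -r
Γ^θ_{r θ} = 1/r
Ricci tensor: R_{rr} = 0, R_{rθ} = 0, R_{rz} = 0, R_{θθ} = 0, R_{θz} = 0, R_{zz} = 0
All R_{ij} vanish; in 3 dimensions the Riemann tensor is fully determined by the Ricci tensor, so R^i_{jkl} = 0: the metric is flat (curvilinear coordinates on flat space).
Yes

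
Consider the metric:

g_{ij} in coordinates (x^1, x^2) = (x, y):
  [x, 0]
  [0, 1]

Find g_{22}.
With x^1 = x, x^2 = y, g_{22} = g_{yy} is the row-2, column-2 entry of the matrix.
g_{22} = 1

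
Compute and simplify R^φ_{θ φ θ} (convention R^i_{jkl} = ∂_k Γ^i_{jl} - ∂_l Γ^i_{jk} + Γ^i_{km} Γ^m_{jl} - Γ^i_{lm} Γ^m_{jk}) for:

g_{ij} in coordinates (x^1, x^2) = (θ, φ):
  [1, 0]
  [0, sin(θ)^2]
Non-zero Christoffel symbols (Γ^k_{ij} = Γ^k_{ji}):
Γ^θ_{φ φ} = -sin(2*θ)/2
Γ^φ_{θ φ} = 1/tan(θ)
R^φ_{θ φ θ} = ∂_φ Γ^φ_{θ θ} - ∂_θ Γ^φ_{θ φ} + Γ^φ_{φ m} Γ^m_{θ θ} - Γ^φ_{θ m} Γ^m_{θ φ}
  = (0) - (-1/sin(θ)^2) + (0) - (1/tan(θ)^2) = 1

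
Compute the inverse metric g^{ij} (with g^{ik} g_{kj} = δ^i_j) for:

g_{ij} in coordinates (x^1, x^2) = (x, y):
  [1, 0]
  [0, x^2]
The metric is diagonal, so g^{ij} is diagonal with entries 1/g_{ii}: diag(1, 1/(x^2)).
g^{ij}:
  [1, 0]
  [0, 1/x^2]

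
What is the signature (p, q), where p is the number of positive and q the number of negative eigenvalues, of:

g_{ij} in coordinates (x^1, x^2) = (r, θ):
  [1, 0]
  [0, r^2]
The metric is diagonal, so its eigenvalues are the diagonal entries: 1, r^2 (at a generic point, where coordinate-dependent entries are positive).
2 positive, 0 negative.
(2, 0) - Riemannian (positive definite)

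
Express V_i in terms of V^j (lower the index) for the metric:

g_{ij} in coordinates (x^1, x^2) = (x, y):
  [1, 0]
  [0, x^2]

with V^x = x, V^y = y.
V_i = g_{ij} V^j:
V_x = (1)(x) + (0)(y) = x
V_y = (0)(x) + (x^2)(y) = x^2*y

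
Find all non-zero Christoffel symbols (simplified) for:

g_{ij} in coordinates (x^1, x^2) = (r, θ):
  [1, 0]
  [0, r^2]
Using Γ^k_{ij} = (1/2) g^{km} (∂_i g_{mj} + ∂_j g_{mi} - ∂_m g_{ij}); the metric is diagonal, so only the m = k term contributes.
Non-zero symbols (using the symmetry Γ^k_{ij} = Γ^k_{ji}):
Γ^r_{θ θ} = (1/2) g^{rr} (∂_θ g_{rθ} + ∂_θ g_{rθ} - ∂_r g_{θθ}) = (1/2)(1)((0) + (0) - (2*r)) = -r
Γ^θ_{r θ} = (1/2) g^{θθ} (∂_r g_{θθ} + ∂_θ g_{θr} - ∂_θ g_{rθ}) = (1/2)(1/r^2)((2*r) + (0) - (0)) = 1/r
All other Christoffel symbols are zero.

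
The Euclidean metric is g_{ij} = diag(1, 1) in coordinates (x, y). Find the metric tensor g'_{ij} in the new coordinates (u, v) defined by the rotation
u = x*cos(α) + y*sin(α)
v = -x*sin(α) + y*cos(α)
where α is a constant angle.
Invert the transformation: x = u*cos(α) - v*sin(α), y = u*sin(α) + v*cos(α)
g'_{ij} = (∂x^k/∂x'^i)(∂x^l/∂x'^j) g_{kl}; with g_{kl} = δ_{kl} this is Σ_k (∂x^k/∂x'^i)(∂x^k/∂x'^j).
Jacobian: ∂x/∂u = cos(α), ∂x/∂v = -sin(α), ∂y/∂u = sin(α), ∂y/∂v = cos(α)
g'_{uu} = (cos(α))(cos(α)) + (sin(α))(sin(α)) = 1
g'_{uv} = (cos(α))(-sin(α)) + (sin(α))(cos(α)) = 0
g'_{vv} = (-sin(α))(-sin(α)) + (cos(α))(cos(α)) = 1
g'_{ij} = diag(1, 1)
The Euclidean metric is invariant under rotations.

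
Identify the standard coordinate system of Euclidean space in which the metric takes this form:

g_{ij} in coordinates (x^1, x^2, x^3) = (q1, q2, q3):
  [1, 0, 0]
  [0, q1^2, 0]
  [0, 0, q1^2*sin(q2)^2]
The line element ds^2 = dq1^2 + q1^2 dq2^2 + q1^2 sin(q2)^2 dq3^2 is dr^2 + r^2 dθ^2 + r^2 sin(θ)^2 dφ^2 with q1 = r, q2 = θ, q3 = φ.
spherical coordinates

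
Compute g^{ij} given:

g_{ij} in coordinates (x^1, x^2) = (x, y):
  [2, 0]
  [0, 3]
The metric is diagonal, so g^{ij} is diagonal with entries 1/g_{ii}: diag(1/2, 1/3).
g^{ij}:
  [1/2, 0]
  [0, 1/3]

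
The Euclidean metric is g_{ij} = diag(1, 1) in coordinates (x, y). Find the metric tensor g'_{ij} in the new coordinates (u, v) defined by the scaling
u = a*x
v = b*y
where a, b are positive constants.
Invert the transformation: x = u/a, y = v/b
g'_{ij} = (∂x^k/∂x'^i)(∂x^l/∂x'^j) g_{kl}; with g_{kl} = δ_{kl} this is Σ_k (∂x^k/∂x'^i)(∂x^k/∂x'^j).
Jacobian: ∂x/∂u = 1/a, ∂x/∂v = 0, ∂y/∂u = 0, ∂y/∂v = 1/b
g'_{uu} = (1/a)(1/a) + (0)(0) = 1/a^2
g'_{uv} = (1/a)(0) + (0)(1/b) = 0
g'_{vv} = (0)(0) + (1/b)(1/b) = 1/b^2
g'_{ij} = diag(1/a^2, 1/b^2)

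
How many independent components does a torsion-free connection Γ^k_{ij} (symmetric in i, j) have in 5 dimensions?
Γ^k_{ij} has n choices for the upper index and n(n+1)/2 independent symmetric lower index pairs.
Total = 5 × 5×6/2 = 5 × 15 = 75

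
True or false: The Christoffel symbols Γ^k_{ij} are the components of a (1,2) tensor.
Under a change of coordinates Γ picks up an inhomogeneous term ∂²x/∂x'∂x'; e.g. Γ = 0 in Cartesian coordinates but Γ^r_{θθ} = -r in polar coordinates on the same flat plane.
False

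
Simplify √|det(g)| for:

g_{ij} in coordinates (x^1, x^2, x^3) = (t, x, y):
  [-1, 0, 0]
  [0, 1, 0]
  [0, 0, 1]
det(g) = -1
√|det(g)| = 1
Volume element: dV = 1 dt dx dy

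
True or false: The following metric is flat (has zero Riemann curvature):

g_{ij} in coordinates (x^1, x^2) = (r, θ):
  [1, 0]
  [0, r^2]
Non-zero Christoffel symbols:
Γ^r_{θ θ} = -r
Γ^θ_{r θ} = 1/r
Ricci tensor: R_{rr} = 0, R_{rθ} = 0, R_{θθ} = 0
All R_{ij} vanish; in 2 dimensions the Riemann tensor is fully determined by the Ricci tensor, so R^i_{jkl} = 0: the metric is flat (curvilinear coordinates on flat space).
True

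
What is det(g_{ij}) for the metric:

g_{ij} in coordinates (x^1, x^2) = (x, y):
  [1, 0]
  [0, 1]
For a 2×2 metric: det(g) = g_{11}·g_{22} - g_{12}·g_{21}
= (1)·(1) - (0)·(0)
= 1 - 0
det(g) = 1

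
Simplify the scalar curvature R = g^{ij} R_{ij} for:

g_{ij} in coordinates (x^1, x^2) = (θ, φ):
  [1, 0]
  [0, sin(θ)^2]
Non-zero Christoffel symbols (Γ^k_{ij} = Γ^k_{ji}):
Γ^θ_{φ φ} = -sin(2*θ)/2
Γ^φ_{θ φ} = 1/tan(θ)
Ricci tensor (R_{ij} = R^k_{ikj}): R_{θθ} = 1, R_{θφ} = 0, R_{φφ} = sin(θ)^2
Inverse metric: g^{θθ} = 1, g^{φφ} = 1/sin(θ)^2
R = g^{ij} R_{ij} = (1)(1) + (1/sin(θ)^2)(sin(θ)^2) = 2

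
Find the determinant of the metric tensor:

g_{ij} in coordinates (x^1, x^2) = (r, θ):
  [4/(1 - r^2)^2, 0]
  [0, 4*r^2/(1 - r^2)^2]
For a 2×2 metric: det(g) = g_{11}·g_{22} - g_{12}·g_{21}
= (4/(1 - r^2)^2)·(4*r^2/(1 - r^2)^2) - (0)·(0)
= 16*r^2/(1 - r^2)^4 - 0
det(g) = 16*r^2/(1 - r^2)^4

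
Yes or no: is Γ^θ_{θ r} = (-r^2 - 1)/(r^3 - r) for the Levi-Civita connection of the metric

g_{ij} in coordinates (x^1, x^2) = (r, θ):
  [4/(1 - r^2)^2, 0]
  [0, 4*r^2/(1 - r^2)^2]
Γ^θ_{θ r} = (1/2) g^{θθ} (∂_θ g_{θr} + ∂_r g_{θθ} - ∂_θ g_{θr}) = (1/2)((1 - r^2)^2/(4*r^2))((0) + (-8*(r^3 + r)/(r^2 - 1)^3) - (0)) = (-r^2 - 1)/(r^3 - r)
This equals the proposed value (-r^2 - 1)/(r^3 - r).
Yes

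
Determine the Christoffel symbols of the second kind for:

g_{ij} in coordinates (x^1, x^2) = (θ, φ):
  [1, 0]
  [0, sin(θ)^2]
Using Γ^k_{ij} = (1/2) g^{km} (∂_i g_{mj} + ∂_j g_{mi} - ∂_m g_{ij}); the metric is diagonal, so only the m = k term contributes.
Non-zero symbols (using the symmetry Γ^k_{ij} = Γ^k_{ji}):
Γ^θ_{φ φ} = (1/2) g^{θθ} (∂_φ g_{θφ} + ∂_φ g_{θφ} - ∂_θ g_{φφ}) = (1/2)(1)((0) + (0) - (sin(2*θ))) = -sin(2*θ)/2
Γ^φ_{θ φ} = (1/2) g^{φφ} (∂_θ g_{φφ} + ∂_φ g_{φθ} - ∂_φ g_{θφ}) = (1/2)(1/sin(θ)^2)((sin(2*θ)) + (0) - (0)) = 1/tan(θ)
All other Christoffel symbols are zero.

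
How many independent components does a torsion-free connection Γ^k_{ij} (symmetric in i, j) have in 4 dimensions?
Γ^k_{ij} has n choices for the upper index and n(n+1)/2 independent symmetric lower index pairs.
Total = 4 × 4×5/2 = 4 × 10 = 40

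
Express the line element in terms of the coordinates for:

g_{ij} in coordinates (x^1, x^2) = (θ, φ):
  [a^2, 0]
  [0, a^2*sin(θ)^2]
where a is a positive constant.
ds^2 = g_{ij} dx^i dx^j; only the non-zero components contribute.
ds^2 = a^2 dθ^2 + a^2*sin(θ)^2 dφ^2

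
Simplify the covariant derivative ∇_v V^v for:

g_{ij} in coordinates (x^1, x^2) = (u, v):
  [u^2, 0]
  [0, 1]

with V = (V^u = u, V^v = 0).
Non-zero Christoffel symbols:
Γ^u_{u u} = 1/u
∇_v V^v = ∂_v V^v + Γ^v_{v j} V^j
  = (0) + (0)(u) + (0)(0)
  = 0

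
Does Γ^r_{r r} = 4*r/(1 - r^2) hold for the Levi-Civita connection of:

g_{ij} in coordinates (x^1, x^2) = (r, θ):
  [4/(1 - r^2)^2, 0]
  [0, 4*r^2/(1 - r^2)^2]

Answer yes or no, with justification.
Γ^r_{r r} = (1/2) g^{rr} (∂_r g_{rr} + ∂_r g_{rr} - ∂_r g_{rr}) = (1/2)((1 - r^2)^2/4)((16*r/(1 - r^2)^3) + (16*r/(1 - r^2)^3) - (16*r/(1 - r^2)^3)) = 2*r/(1 - r^2)
This differs from the proposed value 4*r/(1 - r^2).
No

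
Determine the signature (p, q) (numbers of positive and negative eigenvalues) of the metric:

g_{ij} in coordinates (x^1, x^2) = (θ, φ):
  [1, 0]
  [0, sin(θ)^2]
The metric is diagonal, so its eigenvalues are the diagonal entries: 1, sin(θ)^2 (at a generic point, where coordinate-dependent entries are positive).
2 positive, 0 negative.
(2, 0) - Riemannian (positive definite)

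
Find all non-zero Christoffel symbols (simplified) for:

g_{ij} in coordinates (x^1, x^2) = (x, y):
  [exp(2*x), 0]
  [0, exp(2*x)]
Using Γ^k_{ij} = (1/2) g^{km} (∂_i g_{mj} + ∂_j g_{mi} - ∂_m g_{ij}); the metric is diagonal, so only the m = k term contributes.
Non-zero symbols (using the symmetry Γ^k_{ij} = Γ^k_{ji}):
Γ^x_{x x} = (1/2) g^{xx} (∂_x g_{xx} + ∂_x g_{xx} - ∂_x g_{xx}) = (1/2)(exp(-2*x))((2*exp(2*x)) + (2*exp(2*x)) - (2*exp(2*x))) = 1
Γ^x_{y y} = (1/2) g^{xx} (∂_y g_{xy} + ∂_y g_{xy} - ∂_x g_{yy}) = (1/2)(exp(-2*x))((0) + (0) - (2*exp(2*x))) = -1
Γ^y_{x y} = (1/2) g^{yy} (∂_x g_{yy} + ∂_y g_{yx} - ∂_y g_{xy}) = (1/2)(exp(-2*x))((2*exp(2*x)) + (0) - (0)) = 1
All other Christoffel symbols are zero.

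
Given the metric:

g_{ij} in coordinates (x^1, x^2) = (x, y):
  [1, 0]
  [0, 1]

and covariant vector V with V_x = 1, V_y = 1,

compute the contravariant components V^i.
Inverse metric (diagonal): g^{xx} = 1, g^{yy} = 1
V^i = g^{ij} V_j:
V^x = (1)(1) + (0)(1) = 1
V^y = (0)(1) + (1)(1) = 1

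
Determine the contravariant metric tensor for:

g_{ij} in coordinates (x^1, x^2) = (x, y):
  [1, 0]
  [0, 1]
The metric is diagonal, so g^{ij} is diagonal with entries 1/g_{ii}: diag(1, 1).
g^{ij}:
  [1, 0]
  [0, 1]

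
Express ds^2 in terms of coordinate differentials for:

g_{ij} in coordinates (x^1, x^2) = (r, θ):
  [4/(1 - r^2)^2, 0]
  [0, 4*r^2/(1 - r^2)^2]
ds^2 = g_{ij} dx^i dx^j; only the non-zero components contribute.
ds^2 = (4/(1 - r^2)^2) dr^2 + (4*r^2/(1 - r^2)^2) dθ^2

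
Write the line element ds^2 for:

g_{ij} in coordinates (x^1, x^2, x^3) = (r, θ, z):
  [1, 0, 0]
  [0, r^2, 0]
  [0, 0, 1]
ds^2 = g_{ij} dx^i dx^j; only the non-zero components contribute.
ds^2 = dr^2 + r^2 dθ^2 + dz^2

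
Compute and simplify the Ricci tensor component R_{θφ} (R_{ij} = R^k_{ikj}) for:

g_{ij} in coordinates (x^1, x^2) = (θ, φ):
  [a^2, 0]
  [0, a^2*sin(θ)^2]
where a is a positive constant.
Non-zero Christoffel symbols (Γ^k_{ij} = Γ^k_{ji}):
Γ^θ_{φ φ} = -sin(2*θ)/2
Γ^φ_{θ φ} = 1/tan(θ)
R^θ_{θ θ φ} = 0 (a repeated index in an antisymmetric pair)
R^φ_{θ φ φ} = 0 (a repeated index in an antisymmetric pair)
R_{θφ} = R^θ_{θ θ φ} + R^φ_{θ φ φ} = (0) + (0) = 0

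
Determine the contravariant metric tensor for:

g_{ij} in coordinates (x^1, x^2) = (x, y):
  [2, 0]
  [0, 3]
The metric is diagonal, so g^{ij} is diagonal with entries 1/g_{ii}: diag(1/2, 1/3).
g^{ij}:
  [1/2, 0]
  [0, 1/3]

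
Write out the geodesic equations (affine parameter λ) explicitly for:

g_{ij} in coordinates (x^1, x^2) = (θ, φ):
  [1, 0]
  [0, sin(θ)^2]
Geodesic equation: d^2x^k/dλ^2 + Γ^k_{ij} (dx^i/dλ)(dx^j/dλ) = 0.
Non-zero Christoffel symbols:
Γ^θ_{φ φ} = -sin(2*θ)/2
Γ^φ_{θ φ} = 1/tan(θ)
Substituting (the symmetric pair Γ^k_{ij}, Γ^k_{ji} combines into a factor 2):
d^2θ/dλ^2 - (sin(2*θ)/2) (dφ/dλ)^2 = 0
d^2φ/dλ^2 + (2/tan(θ)) (dθ/dλ)(dφ/dλ) = 0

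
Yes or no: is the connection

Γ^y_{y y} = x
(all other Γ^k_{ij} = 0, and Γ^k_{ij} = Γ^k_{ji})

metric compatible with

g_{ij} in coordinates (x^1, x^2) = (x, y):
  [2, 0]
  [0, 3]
Using ∇_k g_{ij} = ∂_k g_{ij} - Γ^m_{ki} g_{mj} - Γ^m_{kj} g_{im}:
∇_y g_{yy} = (0) - (3*x) - (3*x) = -6*x ≠ 0
So the connection is not metric compatible (it is not the Levi-Civita connection).
No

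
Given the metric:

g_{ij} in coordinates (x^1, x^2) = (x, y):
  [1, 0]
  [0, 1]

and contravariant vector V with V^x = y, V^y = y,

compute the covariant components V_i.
V_i = g_{ij} V^j:
V_x = (1)(y) + (0)(y) = y
V_y = (0)(y) + (1)(y) = y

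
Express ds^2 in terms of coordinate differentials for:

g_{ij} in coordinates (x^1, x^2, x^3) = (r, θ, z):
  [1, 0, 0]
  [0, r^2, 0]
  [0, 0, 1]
ds^2 = g_{ij} dx^i dx^j; only the non-zero components contribute.
ds^2 = dr^2 + r^2 dθ^2 + dz^2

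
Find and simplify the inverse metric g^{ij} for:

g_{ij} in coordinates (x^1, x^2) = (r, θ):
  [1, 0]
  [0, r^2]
The metric is diagonal, so g^{ij} is diagonal with entries 1/g_{ii}: diag(1, 1/(r^2)).
g^{ij}:
  [1, 0]
  [0, 1/r^2]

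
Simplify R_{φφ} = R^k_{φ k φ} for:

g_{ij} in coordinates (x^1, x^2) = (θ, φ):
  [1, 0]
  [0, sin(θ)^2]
Non-zero Christoffel symbols (Γ^k_{ij} = Γ^k_{ji}):
Γ^θ_{φ φ} = -sin(2*θ)/2
Γ^φ_{θ φ} = 1/tan(θ)
R^θ_{φ θ φ} = ∂_θ Γ^θ_{φ φ} - ∂_φ Γ^θ_{φ θ} + Γ^θ_{θ m} Γ^m_{φ φ} - Γ^θ_{φ m} Γ^m_{φ θ}
  = (-cos(2*θ)) - (0) + (0) - (-cos(θ)^2) = sin(θ)^2
R^φ_{φ φ φ} = 0 (a repeated index in an antisymmetric pair)
R_{φφ} = R^θ_{φ θ φ} + R^φ_{φ φ φ} = (sin(θ)^2) + (0) = sin(θ)^2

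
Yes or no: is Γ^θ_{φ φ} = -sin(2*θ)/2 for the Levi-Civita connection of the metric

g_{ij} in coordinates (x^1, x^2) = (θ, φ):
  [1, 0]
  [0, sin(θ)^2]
Γ^θ_{φ φ} = (1/2) g^{θθ} (∂_φ g_{θφ} + ∂_φ g_{θφ} - ∂_θ g_{φφ}) = (1/2)(1)((0) + (0) - (sin(2*θ))) = -sin(2*θ)/2
This equals the proposed value -sin(2*θ)/2.
Yes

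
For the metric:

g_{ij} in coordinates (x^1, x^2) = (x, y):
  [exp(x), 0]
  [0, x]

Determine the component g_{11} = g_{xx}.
With x^1 = x, x^2 = y, g_{11} = g_{xx} is the row-1, column-1 entry of the matrix.
g_{11} = exp(x)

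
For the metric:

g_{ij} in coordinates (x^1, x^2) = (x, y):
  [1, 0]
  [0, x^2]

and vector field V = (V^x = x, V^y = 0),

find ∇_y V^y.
Non-zero Christoffel symbols:
Γ^x_{y y} = -x
Γ^y_{x y} = 1/x
∇_y V^y = ∂_y V^y + Γ^y_{y j} V^j
  = (0) + (1/x)(x) + (0)(0)
  = 1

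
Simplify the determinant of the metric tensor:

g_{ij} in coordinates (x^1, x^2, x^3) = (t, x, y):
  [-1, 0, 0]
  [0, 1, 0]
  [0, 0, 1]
Diagonal metric: det(g) = g_{11}·g_{22}·g_{33}
= (-1)·(1)·(1)
det(g) = -1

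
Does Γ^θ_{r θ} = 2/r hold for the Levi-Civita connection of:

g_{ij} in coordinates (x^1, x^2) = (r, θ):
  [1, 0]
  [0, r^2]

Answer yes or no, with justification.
Γ^θ_{r θ} = (1/2) g^{θθ} (∂_r g_{θθ} + ∂_θ g_{θr} - ∂_θ g_{rθ}) = (1/2)(1/r^2)((2*r) + (0) - (0)) = 1/r
This differs from the proposed value 2/r.
No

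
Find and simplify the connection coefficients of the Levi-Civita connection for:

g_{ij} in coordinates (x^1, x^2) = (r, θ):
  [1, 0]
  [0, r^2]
Using Γ^k_{ij} = (1/2) g^{km} (∂_i g_{mj} + ∂_j g_{mi} - ∂_m g_{ij}); the metric is diagonal, so only the m = k term contributes.
Non-zero symbols (using the symmetry Γ^k_{ij} = Γ^k_{ji}):
Γ^r_{θ θ} = (1/2) g^{rr} (∂_θ g_{rθ} + ∂_θ g_{rθ} - ∂_r g_{θθ}) = (1/2)(1)((0) + (0) - (2*r)) = -r
Γ^θ_{r θ} = (1/2) g^{θθ} (∂_r g_{θθ} + ∂_θ g_{θr} - ∂_θ g_{rθ}) = (1/2)(1/r^2)((2*r) + (0) - (0)) = 1/r
All other Christoffel symbols are zero.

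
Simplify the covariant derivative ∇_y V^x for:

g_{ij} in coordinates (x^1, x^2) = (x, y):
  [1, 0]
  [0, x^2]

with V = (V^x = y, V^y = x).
Non-zero Christoffel symbols:
Γ^x_{y y} = -x
Γ^y_{x y} = 1/x
∇_y V^x = ∂_y V^x + Γ^x_{y j} V^j
  = (1) + (0)(y) + (-x)(x)
  = 1 - x^2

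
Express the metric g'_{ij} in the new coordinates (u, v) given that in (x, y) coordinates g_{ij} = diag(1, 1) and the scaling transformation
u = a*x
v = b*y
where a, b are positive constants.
Invert the transformation: x = u/a, y = v/b
g'_{ij} = (∂x^k/∂x'^i)(∂x^l/∂x'^j) g_{kl}; with g_{kl} = δ_{kl} this is Σ_k (∂x^k/∂x'^i)(∂x^k/∂x'^j).
Jacobian: ∂x/∂u = 1/a, ∂x/∂v = 0, ∂y/∂u = 0, ∂y/∂v = 1/b
g'_{uu} = (1/a)(1/a) + (0)(0) = 1/a^2
g'_{uv} = (1/a)(0) + (0)(1/b) = 0
g'_{vv} = (0)(0) + (1/b)(1/b) = 1/b^2
g'_{ij} = diag(1/a^2, 1/b^2)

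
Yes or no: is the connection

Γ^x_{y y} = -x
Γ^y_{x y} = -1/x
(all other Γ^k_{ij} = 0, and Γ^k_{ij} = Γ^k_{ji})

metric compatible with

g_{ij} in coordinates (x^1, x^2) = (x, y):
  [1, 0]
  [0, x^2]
Using ∇_k g_{ij} = ∂_k g_{ij} - Γ^m_{ki} g_{mj} - Γ^m_{kj} g_{im}:
∇_x g_{yy} = (2*x) - (-x) - (-x) = 4*x ≠ 0
So the connection is not metric compatible (it is not the Levi-Civita connection).
No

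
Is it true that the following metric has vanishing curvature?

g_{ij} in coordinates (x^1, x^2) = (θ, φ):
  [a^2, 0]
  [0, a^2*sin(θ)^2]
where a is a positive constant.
Non-zero Christoffel symbols:
Γ^θ_{φ φ} = -sin(2*θ)/2
Γ^φ_{θ φ} = 1/tan(θ)
Ricci tensor: R_{θθ} = 1, R_{θφ} = 0, R_{φφ} = sin(θ)^2
The Ricci tensor is non-zero, so the Riemann tensor is non-zero: not flat.
No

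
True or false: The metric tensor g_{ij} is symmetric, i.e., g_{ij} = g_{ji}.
By definition the metric is a symmetric bilinear form, g_{ij} = g_{ji}.
True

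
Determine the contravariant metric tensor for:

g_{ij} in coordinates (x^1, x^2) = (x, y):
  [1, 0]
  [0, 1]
The metric is diagonal, so g^{ij} is diagonal with entries 1/g_{ii}: diag(1, 1).
g^{ij}:
  [1, 0]
  [0, 1]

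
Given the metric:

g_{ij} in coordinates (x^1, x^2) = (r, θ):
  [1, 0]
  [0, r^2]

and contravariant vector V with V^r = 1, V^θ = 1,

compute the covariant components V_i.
V_i = g_{ij} V^j:
V_r = (1)(1) + (0)(1) = 1
V_θ = (0)(1) + (r^2)(1) = r^2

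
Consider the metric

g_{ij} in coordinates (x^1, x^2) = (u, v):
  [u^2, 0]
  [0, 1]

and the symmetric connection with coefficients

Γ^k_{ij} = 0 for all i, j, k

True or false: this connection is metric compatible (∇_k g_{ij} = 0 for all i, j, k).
Using ∇_k g_{ij} = ∂_k g_{ij} - Γ^m_{ki} g_{mj} - Γ^m_{kj} g_{im}:
∇_u g_{uu} = (2*u) - (0) - (0) = 2*u ≠ 0
So the connection is not metric compatible (it is not the Levi-Civita connection).
False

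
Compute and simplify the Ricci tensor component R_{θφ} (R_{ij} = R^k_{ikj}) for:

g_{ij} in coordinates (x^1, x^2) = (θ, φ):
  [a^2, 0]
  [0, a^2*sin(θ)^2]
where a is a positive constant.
Non-zero Christoffel symbols (Γ^k_{ij} = Γ^k_{ji}):
Γ^θ_{φ φ} = -sin(2*θ)/2
Γ^φ_{θ φ} = 1/tan(θ)
R^θ_{θ θ φ} = 0 (a repeated index in an antisymmetric pair)
R^φ_{θ φ φ} = 0 (a repeated index in an antisymmetric pair)
R_{θφ} = R^θ_{θ θ φ} + R^φ_{θ φ φ} = (0) + (0) = 0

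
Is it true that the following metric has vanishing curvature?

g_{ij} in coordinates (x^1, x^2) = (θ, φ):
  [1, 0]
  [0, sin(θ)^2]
Non-zero Christoffel symbols:
Γ^θ_{φ φ} = -sin(2*θ)/2
Γ^φ_{θ φ} = 1/tan(θ)
Ricci tensor: R_{θθ} = 1, R_{θφ} = 0, R_{φφ} = sin(θ)^2
The Ricci tensor is non-zero, so the Riemann tensor is non-zero: not flat.
No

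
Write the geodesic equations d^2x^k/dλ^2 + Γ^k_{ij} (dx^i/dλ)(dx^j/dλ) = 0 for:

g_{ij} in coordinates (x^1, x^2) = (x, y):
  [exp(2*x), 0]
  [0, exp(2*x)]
Geodesic equation: d^2x^k/dλ^2 + Γ^k_{ij} (dx^i/dλ)(dx^j/dλ) = 0.
Non-zero Christoffel symbols:
Γ^x_{x x} = 1
Γ^x_{y y} = -1
Γ^y_{x y} = 1
Substituting (the symmetric pair Γ^k_{ij}, Γ^k_{ji} combines into a factor 2):
d^2x/dλ^2 + (dx/dλ)^2 - (dy/dλ)^2 = 0
d^2y/dλ^2 + 2 (dx/dλ)(dy/dλ) = 0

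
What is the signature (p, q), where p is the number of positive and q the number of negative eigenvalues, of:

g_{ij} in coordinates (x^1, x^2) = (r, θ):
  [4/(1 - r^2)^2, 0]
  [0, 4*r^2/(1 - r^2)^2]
The metric is diagonal, so its eigenvalues are the diagonal entries: 4/(1 - r^2)^2, 4*r^2/(1 - r^2)^2 (at a generic point, where coordinate-dependent entries are positive).
2 positive, 0 negative.
(2, 0) - Riemannian (positive definite)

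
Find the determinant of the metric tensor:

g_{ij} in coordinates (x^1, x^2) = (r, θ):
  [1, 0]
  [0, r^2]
For a 2×2 metric: det(g) = g_{11}·g_{22} - g_{12}·g_{21}
= (1)·(r^2) - (0)·(0)
= r^2 - 0
det(g) = r^2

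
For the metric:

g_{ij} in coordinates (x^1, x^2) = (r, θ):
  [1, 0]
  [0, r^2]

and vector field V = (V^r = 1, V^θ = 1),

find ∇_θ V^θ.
Non-zero Christoffel symbols:
Γ^r_{θ θ} = -r
Γ^θ_{r θ} = 1/r
∇_θ V^θ = ∂_θ V^θ + Γ^θ_{θ j} V^j
  = (0) + (1/r)(1) + (0)(1)
  = 1/r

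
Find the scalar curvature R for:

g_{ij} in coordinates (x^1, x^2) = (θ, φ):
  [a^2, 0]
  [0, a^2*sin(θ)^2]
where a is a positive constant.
Non-zero Christoffel symbols (Γ^k_{ij} = Γ^k_{ji}):
Γ^θ_{φ φ} = -sin(2*θ)/2
Γ^φ_{θ φ} = 1/tan(θ)
Ricci tensor (R_{ij} = R^k_{ikj}): R_{θθ} = 1, R_{θφ} = 0, R_{φφ} = sin(θ)^2
Inverse metric: g^{θθ} = 1/a^2, g^{φφ} = 1/(a^2*sin(θ)^2)
R = g^{ij} R_{ij} = (1/a^2)(1) + (1/(a^2*sin(θ)^2))(sin(θ)^2) = 2/a^2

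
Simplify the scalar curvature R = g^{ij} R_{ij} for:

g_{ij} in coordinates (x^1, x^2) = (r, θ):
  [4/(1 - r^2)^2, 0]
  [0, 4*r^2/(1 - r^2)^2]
Non-zero Christoffel symbols (Γ^k_{ij} = Γ^k_{ji}):
Γ^r_{r r} = 2*r/(1 - r^2)
Γ^r_{θ θ} = (r^3 + r)/(r^2 - 1)
Γ^θ_{r θ} = (-r^2 - 1)/(r^3 - r)
Ricci tensor (R_{ij} = R^k_{ikj}): R_{rr} = -4/(r^2 - 1)^2, R_{rθ} = 0, R_{θθ} = -4*r^2/(r^2 - 1)^2
Inverse metric: g^{rr} = (1 - r^2)^2/4, g^{θθ} = (1 - r^2)^2/(4*r^2)
R = g^{ij} R_{ij} = ((1 - r^2)^2/4)(-4/(r^2 - 1)^2) + ((1 - r^2)^2/(4*r^2))(-4*r^2/(r^2 - 1)^2) = -2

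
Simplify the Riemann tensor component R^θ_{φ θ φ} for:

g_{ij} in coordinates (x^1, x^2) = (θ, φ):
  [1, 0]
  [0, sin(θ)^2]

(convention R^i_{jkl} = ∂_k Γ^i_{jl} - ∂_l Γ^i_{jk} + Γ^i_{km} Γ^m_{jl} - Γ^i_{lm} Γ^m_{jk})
Non-zero Christoffel symbols (Γ^k_{ij} = Γ^k_{ji}):
Γ^θ_{φ φ} = -sin(2*θ)/2
Γ^φ_{θ φ} = 1/tan(θ)
R^θ_{φ θ φ} = ∂_θ Γ^θ_{φ φ} - ∂_φ Γ^θ_{φ θ} + Γ^θ_{θ m} Γ^m_{φ φ} - Γ^θ_{φ m} Γ^m_{φ θ}
  = (-cos(2*θ)) - (0) + (0) - (-cos(θ)^2) = sin(θ)^2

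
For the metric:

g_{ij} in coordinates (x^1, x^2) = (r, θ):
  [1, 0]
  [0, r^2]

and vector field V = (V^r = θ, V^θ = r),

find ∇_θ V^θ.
Non-zero Christoffel symbols:
Γ^r_{θ θ} = -r
Γ^θ_{r θ} = 1/r
∇_θ V^θ = ∂_θ V^θ + Γ^θ_{θ j} V^j
  = (0) + (1/r)(θ) + (0)(r)
  = θ/r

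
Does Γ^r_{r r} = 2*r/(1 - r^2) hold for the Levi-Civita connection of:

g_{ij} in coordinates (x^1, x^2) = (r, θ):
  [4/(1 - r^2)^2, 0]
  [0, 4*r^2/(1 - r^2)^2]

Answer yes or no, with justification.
Γ^r_{r r} = (1/2) g^{rr} (∂_r g_{rr} + ∂_r g_{rr} - ∂_r g_{rr}) = (1/2)((1 - r^2)^2/4)((16*r/(1 - r^2)^3) + (16*r/(1 - r^2)^3) - (16*r/(1 - r^2)^3)) = 2*r/(1 - r^2)
This equals the proposed value 2*r/(1 - r^2).
Yes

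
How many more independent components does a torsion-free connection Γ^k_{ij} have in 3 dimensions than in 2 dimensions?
Independent components in n dimensions: n × n(n+1)/2 = n^2(n+1)/2.
3D: 3 × 6 = 18
2D: 2 × 3 = 6
Difference = 18 - 6 = 12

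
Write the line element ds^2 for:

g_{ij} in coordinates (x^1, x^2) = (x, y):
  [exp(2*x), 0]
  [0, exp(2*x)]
ds^2 = g_{ij} dx^i dx^j; only the non-zero components contribute.
ds^2 = exp(2*x) dx^2 + exp(2*x) dy^2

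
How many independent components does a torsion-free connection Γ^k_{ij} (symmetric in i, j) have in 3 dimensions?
Γ^k_{ij} has n choices for the upper index and n(n+1)/2 independent symmetric lower index pairs.
Total = 3 × 3×4/2 = 3 × 6 = 18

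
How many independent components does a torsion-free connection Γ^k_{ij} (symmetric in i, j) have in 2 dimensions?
Γ^k_{ij} has n choices for the upper index and n(n+1)/2 independent symmetric lower index pairs.
Total = 2 × 2×3/2 = 2 × 3 = 6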